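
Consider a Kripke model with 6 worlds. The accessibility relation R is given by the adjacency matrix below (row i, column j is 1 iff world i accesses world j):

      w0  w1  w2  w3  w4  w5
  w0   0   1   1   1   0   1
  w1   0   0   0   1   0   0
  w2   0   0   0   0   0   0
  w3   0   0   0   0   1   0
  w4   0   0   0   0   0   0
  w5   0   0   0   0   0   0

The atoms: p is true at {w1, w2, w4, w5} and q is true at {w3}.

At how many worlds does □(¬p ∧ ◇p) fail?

2

w0: successors {w1, w2, w3, w5}; ¬p ∧ ◇p there: w1:F, w2:F, w3:T, w5:F. ✗
w1: successors {w3}; ¬p ∧ ◇p there: w3:T. ✓
w2: no successors, so □(¬p ∧ ◇p) holds vacuously. ✓
w3: successors {w4}; ¬p ∧ ◇p there: w4:F. ✗
w4: no successors, so □(¬p ∧ ◇p) holds vacuously. ✓
w5: no successors, so □(¬p ∧ ◇p) holds vacuously. ✓
Satisfying worlds: {w1, w2, w4, w5}.
So □(¬p ∧ ◇p) fails at the other 2 worlds.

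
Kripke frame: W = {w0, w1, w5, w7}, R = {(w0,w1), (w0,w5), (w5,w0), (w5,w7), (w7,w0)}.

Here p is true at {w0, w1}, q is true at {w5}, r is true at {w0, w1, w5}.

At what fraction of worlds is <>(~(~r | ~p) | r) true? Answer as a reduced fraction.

3/4

w0: successors {w1, w5}; ~(~r | ~p) | r there: w1:T, w5:T. ✓
w1: no successors, so <>(~(~r | ~p) | r) fails. ✗
w5: successors {w0, w7}; ~(~r | ~p) | r there: w0:T, w7:F. ✓
w7: successors {w0}; ~(~r | ~p) | r there: w0:T. ✓
That's 3 of 4 worlds, so 3/4.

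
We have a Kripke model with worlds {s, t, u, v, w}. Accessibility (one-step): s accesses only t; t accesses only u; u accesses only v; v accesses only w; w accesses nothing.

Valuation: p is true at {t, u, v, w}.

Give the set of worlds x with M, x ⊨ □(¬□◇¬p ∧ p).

{s, t, u, w}

s: successors {t}; ¬□◇¬p ∧ p there: t:T. ✓
t: successors {u}; ¬□◇¬p ∧ p there: u:T. ✓
u: successors {v}; ¬□◇¬p ∧ p there: v:T. ✓
v: successors {w}; ¬□◇¬p ∧ p there: w:F. ✗
w: no successors, so □(¬□◇¬p ∧ p) holds vacuously. ✓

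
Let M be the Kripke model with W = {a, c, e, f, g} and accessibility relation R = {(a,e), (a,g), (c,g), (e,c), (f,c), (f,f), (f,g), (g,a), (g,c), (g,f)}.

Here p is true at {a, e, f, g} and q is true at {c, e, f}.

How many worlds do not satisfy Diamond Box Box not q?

a: successors {e, g}; Box Box not q there: e:T, g:F. ✓
c: successors {g}; Box Box not q there: g:F. ✗
e: successors {c}; Box Box not q there: c:F. ✗
f: successors {c, f, g}; Box Box not q there: c:F, f:F, g:F. ✗
g: successors {a, c, f}; Box Box not q there: a:F, c:F, f:F. ✗
Satisfying worlds: {a}.
So Diamond Box Box not q fails at the other 4 worlds.

4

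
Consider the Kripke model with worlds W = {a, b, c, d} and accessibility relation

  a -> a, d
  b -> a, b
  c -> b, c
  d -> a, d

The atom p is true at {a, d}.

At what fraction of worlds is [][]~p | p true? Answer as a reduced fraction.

a: [][]~p is F, p is T. ✓
b: [][]~p is F, p is F. ✗
c: [][]~p is F, p is F. ✗
d: [][]~p is F, p is T. ✓
That's 2 of 4 worlds, so 2/4 = 1/2.

1/2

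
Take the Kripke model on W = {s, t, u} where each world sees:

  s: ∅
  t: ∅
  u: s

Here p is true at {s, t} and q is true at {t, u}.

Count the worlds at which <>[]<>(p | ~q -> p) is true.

s: no successors, so <>[]<>(p | ~q -> p) fails. ✗
t: no successors, so <>[]<>(p | ~q -> p) fails. ✗
u: successors {s}; []<>(p | ~q -> p) there: s:T. ✓
Satisfying worlds: {u}.

1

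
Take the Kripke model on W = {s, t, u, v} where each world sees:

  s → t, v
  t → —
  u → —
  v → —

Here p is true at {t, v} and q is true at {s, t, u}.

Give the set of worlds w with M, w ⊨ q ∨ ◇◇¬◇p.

s: q is T, ◇◇¬◇p is F. ✓
t: q is T, ◇◇¬◇p is F. ✓
u: q is T, ◇◇¬◇p is F. ✓
v: q is F, ◇◇¬◇p is F. ✗

{s, t, u}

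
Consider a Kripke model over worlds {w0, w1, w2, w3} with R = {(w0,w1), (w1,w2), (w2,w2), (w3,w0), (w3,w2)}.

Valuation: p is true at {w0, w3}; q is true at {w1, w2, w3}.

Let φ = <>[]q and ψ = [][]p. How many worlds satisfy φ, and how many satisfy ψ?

For <>[]q:
w0: successors {w1}; []q there: w1:T. ✓
w1: successors {w2}; []q there: w2:T. ✓
w2: successors {w2}; []q there: w2:T. ✓
w3: successors {w0, w2}; []q there: w0:T, w2:T. ✓
— 4 worlds.
For [][]p:
w0: successors {w1}; []p there: w1:F. ✗
w1: successors {w2}; []p there: w2:F. ✗
w2: successors {w2}; []p there: w2:F. ✗
w3: successors {w0, w2}; []p there: w0:F, w2:F. ✗
— 0 worlds.

4 and 0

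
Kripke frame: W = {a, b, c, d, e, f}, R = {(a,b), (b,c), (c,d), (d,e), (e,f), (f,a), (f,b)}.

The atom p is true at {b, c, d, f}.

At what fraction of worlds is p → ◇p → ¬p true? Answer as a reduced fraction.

1/2

a: p is F, ◇p → ¬p is T. ✓
b: p is T, ◇p → ¬p is F. ✗
c: p is T, ◇p → ¬p is F. ✗
d: p is T, ◇p → ¬p is T. ✓
e: p is F, ◇p → ¬p is T. ✓
f: p is T, ◇p → ¬p is F. ✗
That's 3 of 6 worlds, so 3/6 = 1/2.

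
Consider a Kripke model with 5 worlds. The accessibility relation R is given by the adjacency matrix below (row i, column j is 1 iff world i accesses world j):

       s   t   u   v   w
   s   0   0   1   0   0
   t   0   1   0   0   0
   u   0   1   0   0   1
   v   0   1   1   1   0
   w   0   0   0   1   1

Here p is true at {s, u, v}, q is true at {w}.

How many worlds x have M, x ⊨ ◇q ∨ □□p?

s: ◇q is F, □□p is F. ✗
t: ◇q is F, □□p is F. ✗
u: ◇q is T, □□p is F. ✓
v: ◇q is F, □□p is F. ✗
w: ◇q is T, □□p is F. ✓
Satisfying worlds: {u, w}.

2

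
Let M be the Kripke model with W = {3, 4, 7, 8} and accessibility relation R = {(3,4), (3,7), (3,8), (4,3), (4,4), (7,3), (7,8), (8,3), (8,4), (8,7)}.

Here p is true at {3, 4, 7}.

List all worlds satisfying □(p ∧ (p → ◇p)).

3: successors {4, 7, 8}; p ∧ (p → ◇p) there: 4:T, 7:T, 8:F. ✗
4: successors {3, 4}; p ∧ (p → ◇p) there: 3:T, 4:T. ✓
7: successors {3, 8}; p ∧ (p → ◇p) there: 3:T, 8:F. ✗
8: successors {3, 4, 7}; p ∧ (p → ◇p) there: 3:T, 4:T, 7:T. ✓

{4, 8}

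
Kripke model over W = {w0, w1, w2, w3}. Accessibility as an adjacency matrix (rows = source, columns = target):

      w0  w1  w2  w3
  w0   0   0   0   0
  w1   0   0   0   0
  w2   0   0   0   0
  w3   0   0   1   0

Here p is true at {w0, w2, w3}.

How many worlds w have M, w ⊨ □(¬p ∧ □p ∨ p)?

w0: no successors, so □(¬p ∧ □p ∨ p) holds vacuously. ✓
w1: no successors, so □(¬p ∧ □p ∨ p) holds vacuously. ✓
w2: no successors, so □(¬p ∧ □p ∨ p) holds vacuously. ✓
w3: successors {w2}; ¬p ∧ □p ∨ p there: w2:T. ✓
Satisfying worlds: {w0, w1, w2, w3}.

4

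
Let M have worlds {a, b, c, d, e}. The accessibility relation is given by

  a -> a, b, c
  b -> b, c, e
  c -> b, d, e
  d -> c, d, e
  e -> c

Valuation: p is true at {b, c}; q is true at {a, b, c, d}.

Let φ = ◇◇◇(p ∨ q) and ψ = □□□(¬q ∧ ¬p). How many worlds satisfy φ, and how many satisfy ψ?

For ◇◇◇(p ∨ q):
a: successors {a, b, c}; ◇◇(p ∨ q) there: a:T, b:T, c:T. ✓
b: successors {b, c, e}; ◇◇(p ∨ q) there: b:T, c:T, e:T. ✓
c: successors {b, d, e}; ◇◇(p ∨ q) there: b:T, d:T, e:T. ✓
d: successors {c, d, e}; ◇◇(p ∨ q) there: c:T, d:T, e:T. ✓
e: successors {c}; ◇◇(p ∨ q) there: c:T. ✓
— 5 worlds.
For □□□(¬q ∧ ¬p):
a: successors {a, b, c}; □□(¬q ∧ ¬p) there: a:F, b:F, c:F. ✗
b: successors {b, c, e}; □□(¬q ∧ ¬p) there: b:F, c:F, e:F. ✗
c: successors {b, d, e}; □□(¬q ∧ ¬p) there: b:F, d:F, e:F. ✗
d: successors {c, d, e}; □□(¬q ∧ ¬p) there: c:F, d:F, e:F. ✗
e: successors {c}; □□(¬q ∧ ¬p) there: c:F. ✗
— 0 worlds.

5 and 0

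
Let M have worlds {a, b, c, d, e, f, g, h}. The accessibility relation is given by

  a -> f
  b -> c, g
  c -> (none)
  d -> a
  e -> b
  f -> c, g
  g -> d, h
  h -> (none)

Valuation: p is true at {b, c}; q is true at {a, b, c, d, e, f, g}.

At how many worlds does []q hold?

7

a: successors {f}; q there: f:T. ✓
b: successors {c, g}; q there: c:T, g:T. ✓
c: no successors, so []q holds vacuously. ✓
d: successors {a}; q there: a:T. ✓
e: successors {b}; q there: b:T. ✓
f: successors {c, g}; q there: c:T, g:T. ✓
g: successors {d, h}; q there: d:T, h:F. ✗
h: no successors, so []q holds vacuously. ✓
Satisfying worlds: {a, b, c, d, e, f, h}.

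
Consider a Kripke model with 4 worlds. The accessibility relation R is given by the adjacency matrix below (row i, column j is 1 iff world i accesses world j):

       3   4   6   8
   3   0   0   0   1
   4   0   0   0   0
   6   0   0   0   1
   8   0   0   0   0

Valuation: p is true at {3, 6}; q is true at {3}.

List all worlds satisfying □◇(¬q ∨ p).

3: successors {8}; ◇(¬q ∨ p) there: 8:F. ✗
4: no successors, so □◇(¬q ∨ p) holds vacuously. ✓
6: successors {8}; ◇(¬q ∨ p) there: 8:F. ✗
8: no successors, so □◇(¬q ∨ p) holds vacuously. ✓

{4, 8}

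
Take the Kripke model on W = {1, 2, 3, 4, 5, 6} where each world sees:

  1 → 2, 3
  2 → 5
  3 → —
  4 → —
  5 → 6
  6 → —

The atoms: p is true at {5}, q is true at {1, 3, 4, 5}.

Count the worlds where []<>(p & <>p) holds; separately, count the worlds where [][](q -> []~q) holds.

For []<>(p & <>p):
1: successors {2, 3}; <>(p & <>p) there: 2:F, 3:F. ✗
2: successors {5}; <>(p & <>p) there: 5:F. ✗
3: no successors, so []<>(p & <>p) holds vacuously. ✓
4: no successors, so []<>(p & <>p) holds vacuously. ✓
5: successors {6}; <>(p & <>p) there: 6:F. ✗
6: no successors, so []<>(p & <>p) holds vacuously. ✓
— 3 worlds.
For [][](q -> []~q):
1: successors {2, 3}; [](q -> []~q) there: 2:T, 3:T. ✓
2: successors {5}; [](q -> []~q) there: 5:T. ✓
3: no successors, so [][](q -> []~q) holds vacuously. ✓
4: no successors, so [][](q -> []~q) holds vacuously. ✓
5: successors {6}; [](q -> []~q) there: 6:T. ✓
6: no successors, so [][](q -> []~q) holds vacuously. ✓
— 6 worlds.

3 and 6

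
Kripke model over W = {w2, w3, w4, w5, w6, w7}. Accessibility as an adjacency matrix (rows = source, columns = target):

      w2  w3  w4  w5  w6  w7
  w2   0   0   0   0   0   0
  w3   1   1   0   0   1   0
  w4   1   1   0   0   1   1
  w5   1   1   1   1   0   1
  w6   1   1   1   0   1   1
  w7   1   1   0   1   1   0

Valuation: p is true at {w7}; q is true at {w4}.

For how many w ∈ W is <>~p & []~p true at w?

w2: <>~p is F, []~p is T. ✗
w3: <>~p is T, []~p is T. ✓
w4: <>~p is T, []~p is F. ✗
w5: <>~p is T, []~p is F. ✗
w6: <>~p is T, []~p is F. ✗
w7: <>~p is T, []~p is T. ✓
Satisfying worlds: {w3, w7}.

2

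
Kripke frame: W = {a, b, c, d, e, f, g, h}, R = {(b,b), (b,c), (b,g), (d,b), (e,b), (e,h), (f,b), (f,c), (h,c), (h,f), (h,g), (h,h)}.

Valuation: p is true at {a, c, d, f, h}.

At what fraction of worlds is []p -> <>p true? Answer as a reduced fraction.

5/8

a: []p is T, <>p is F. ✗
b: []p is F, <>p is T. ✓
c: []p is T, <>p is F. ✗
d: []p is F, <>p is F. ✓
e: []p is F, <>p is T. ✓
f: []p is F, <>p is T. ✓
g: []p is T, <>p is F. ✗
h: []p is F, <>p is T. ✓
That's 5 of 8 worlds, so 5/8.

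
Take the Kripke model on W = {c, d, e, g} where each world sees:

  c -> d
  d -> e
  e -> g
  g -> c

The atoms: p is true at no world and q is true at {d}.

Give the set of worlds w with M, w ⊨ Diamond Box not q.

c: successors {d}; Box not q there: d:T. ✓
d: successors {e}; Box not q there: e:T. ✓
e: successors {g}; Box not q there: g:T. ✓
g: successors {c}; Box not q there: c:F. ✗

{c, d, e}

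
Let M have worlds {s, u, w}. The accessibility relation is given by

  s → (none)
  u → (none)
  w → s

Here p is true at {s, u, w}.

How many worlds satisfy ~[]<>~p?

s: []<>~p is T. ✗
u: []<>~p is T. ✗
w: []<>~p is F. ✓
Satisfying worlds: {w}.

1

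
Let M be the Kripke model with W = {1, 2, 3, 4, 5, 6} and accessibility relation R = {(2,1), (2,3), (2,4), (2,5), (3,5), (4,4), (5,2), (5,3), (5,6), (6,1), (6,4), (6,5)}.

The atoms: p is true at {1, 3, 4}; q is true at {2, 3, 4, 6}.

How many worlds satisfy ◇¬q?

3

1: no successors, so ◇¬q fails. ✗
2: successors {1, 3, 4, 5}; ¬q there: 1:T, 3:F, 4:F, 5:T. ✓
3: successors {5}; ¬q there: 5:T. ✓
4: successors {4}; ¬q there: 4:F. ✗
5: successors {2, 3, 6}; ¬q there: 2:F, 3:F, 6:F. ✗
6: successors {1, 4, 5}; ¬q there: 1:T, 4:F, 5:T. ✓
Satisfying worlds: {2, 3, 6}.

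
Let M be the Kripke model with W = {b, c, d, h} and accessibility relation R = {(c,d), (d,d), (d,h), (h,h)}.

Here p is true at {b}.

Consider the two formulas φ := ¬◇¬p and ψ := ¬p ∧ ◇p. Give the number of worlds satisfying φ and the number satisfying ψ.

1 and 0

For ¬◇¬p:
b: ◇¬p is F. ✓
c: ◇¬p is T. ✗
d: ◇¬p is T. ✗
h: ◇¬p is T. ✗
— 1 world.
For ¬p ∧ ◇p:
b: ¬p is F, ◇p is F. ✗
c: ¬p is T, ◇p is F. ✗
d: ¬p is T, ◇p is F. ✗
h: ¬p is T, ◇p is F. ✗
— 0 worlds.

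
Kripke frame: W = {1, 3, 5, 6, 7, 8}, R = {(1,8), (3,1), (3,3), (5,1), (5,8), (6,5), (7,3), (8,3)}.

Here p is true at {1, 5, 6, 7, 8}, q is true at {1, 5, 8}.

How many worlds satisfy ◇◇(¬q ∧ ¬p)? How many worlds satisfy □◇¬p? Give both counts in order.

5 and 3

For ◇◇(¬q ∧ ¬p):
1: successors {8}; ◇(¬q ∧ ¬p) there: 8:T. ✓
3: successors {1, 3}; ◇(¬q ∧ ¬p) there: 1:F, 3:T. ✓
5: successors {1, 8}; ◇(¬q ∧ ¬p) there: 1:F, 8:T. ✓
6: successors {5}; ◇(¬q ∧ ¬p) there: 5:F. ✗
7: successors {3}; ◇(¬q ∧ ¬p) there: 3:T. ✓
8: successors {3}; ◇(¬q ∧ ¬p) there: 3:T. ✓
— 5 worlds.
For □◇¬p:
1: successors {8}; ◇¬p there: 8:T. ✓
3: successors {1, 3}; ◇¬p there: 1:F, 3:T. ✗
5: successors {1, 8}; ◇¬p there: 1:F, 8:T. ✗
6: successors {5}; ◇¬p there: 5:F. ✗
7: successors {3}; ◇¬p there: 3:T. ✓
8: successors {3}; ◇¬p there: 3:T. ✓
— 3 worlds.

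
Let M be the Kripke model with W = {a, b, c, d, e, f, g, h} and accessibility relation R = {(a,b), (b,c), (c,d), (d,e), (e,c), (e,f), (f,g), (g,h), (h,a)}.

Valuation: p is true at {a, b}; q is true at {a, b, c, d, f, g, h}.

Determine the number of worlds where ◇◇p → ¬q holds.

6

a: ◇◇p is F, ¬q is F. ✓
b: ◇◇p is F, ¬q is F. ✓
c: ◇◇p is F, ¬q is F. ✓
d: ◇◇p is F, ¬q is F. ✓
e: ◇◇p is F, ¬q is T. ✓
f: ◇◇p is F, ¬q is F. ✓
g: ◇◇p is T, ¬q is F. ✗
h: ◇◇p is T, ¬q is F. ✗
Satisfying worlds: {a, b, c, d, e, f}.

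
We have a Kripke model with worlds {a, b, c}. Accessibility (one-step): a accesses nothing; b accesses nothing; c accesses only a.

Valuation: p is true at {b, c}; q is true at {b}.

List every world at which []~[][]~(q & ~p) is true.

a: no successors, so []~[][]~(q & ~p) holds vacuously. ✓
b: no successors, so []~[][]~(q & ~p) holds vacuously. ✓
c: successors {a}; ~[][]~(q & ~p) there: a:F. ✗

{a, b}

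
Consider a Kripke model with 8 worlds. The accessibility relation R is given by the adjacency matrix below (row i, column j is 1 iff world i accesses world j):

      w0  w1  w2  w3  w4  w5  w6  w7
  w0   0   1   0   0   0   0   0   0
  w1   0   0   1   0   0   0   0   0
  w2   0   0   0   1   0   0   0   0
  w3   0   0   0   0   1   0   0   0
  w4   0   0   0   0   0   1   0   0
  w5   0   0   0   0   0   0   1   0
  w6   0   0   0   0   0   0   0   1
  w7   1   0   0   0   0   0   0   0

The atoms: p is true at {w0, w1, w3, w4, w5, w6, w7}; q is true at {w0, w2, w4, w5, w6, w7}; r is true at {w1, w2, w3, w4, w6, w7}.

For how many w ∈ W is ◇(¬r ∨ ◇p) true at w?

w0: successors {w1}; ¬r ∨ ◇p there: w1:F. ✗
w1: successors {w2}; ¬r ∨ ◇p there: w2:T. ✓
w2: successors {w3}; ¬r ∨ ◇p there: w3:T. ✓
w3: successors {w4}; ¬r ∨ ◇p there: w4:T. ✓
w4: successors {w5}; ¬r ∨ ◇p there: w5:T. ✓
w5: successors {w6}; ¬r ∨ ◇p there: w6:T. ✓
w6: successors {w7}; ¬r ∨ ◇p there: w7:T. ✓
w7: successors {w0}; ¬r ∨ ◇p there: w0:T. ✓
Satisfying worlds: {w1, w2, w3, w4, w5, w6, w7}.

7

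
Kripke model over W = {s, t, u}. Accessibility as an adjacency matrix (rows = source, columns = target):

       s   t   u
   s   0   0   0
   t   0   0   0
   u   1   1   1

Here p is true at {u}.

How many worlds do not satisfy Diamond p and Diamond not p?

2

s: Diamond p is F, Diamond not p is F. ✗
t: Diamond p is F, Diamond not p is F. ✗
u: Diamond p is T, Diamond not p is T. ✓
Satisfying worlds: {u}.
So Diamond p and Diamond not p fails at the other 2 worlds.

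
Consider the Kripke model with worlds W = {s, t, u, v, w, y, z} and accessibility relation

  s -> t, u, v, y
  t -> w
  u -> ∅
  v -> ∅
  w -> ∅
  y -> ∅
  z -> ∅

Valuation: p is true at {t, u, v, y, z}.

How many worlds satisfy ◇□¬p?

2

s: successors {t, u, v, y}; □¬p there: t:T, u:T, v:T, y:T. ✓
t: successors {w}; □¬p there: w:T. ✓
u: no successors, so ◇□¬p fails. ✗
v: no successors, so ◇□¬p fails. ✗
w: no successors, so ◇□¬p fails. ✗
y: no successors, so ◇□¬p fails. ✗
z: no successors, so ◇□¬p fails. ✗
Satisfying worlds: {s, t}.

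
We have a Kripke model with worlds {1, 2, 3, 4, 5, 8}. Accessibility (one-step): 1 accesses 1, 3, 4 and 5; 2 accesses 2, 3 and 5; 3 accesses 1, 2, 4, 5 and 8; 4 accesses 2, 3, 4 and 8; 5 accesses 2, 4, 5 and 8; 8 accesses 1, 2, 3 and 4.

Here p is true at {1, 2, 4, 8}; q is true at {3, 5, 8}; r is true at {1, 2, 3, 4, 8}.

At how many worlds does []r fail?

4

1: successors {1, 3, 4, 5}; r there: 1:T, 3:T, 4:T, 5:F. ✗
2: successors {2, 3, 5}; r there: 2:T, 3:T, 5:F. ✗
3: successors {1, 2, 4, 5, 8}; r there: 1:T, 2:T, 4:T, 5:F, 8:T. ✗
4: successors {2, 3, 4, 8}; r there: 2:T, 3:T, 4:T, 8:T. ✓
5: successors {2, 4, 5, 8}; r there: 2:T, 4:T, 5:F, 8:T. ✗
8: successors {1, 2, 3, 4}; r there: 1:T, 2:T, 3:T, 4:T. ✓
Satisfying worlds: {4, 8}.
So []r fails at the other 4 worlds.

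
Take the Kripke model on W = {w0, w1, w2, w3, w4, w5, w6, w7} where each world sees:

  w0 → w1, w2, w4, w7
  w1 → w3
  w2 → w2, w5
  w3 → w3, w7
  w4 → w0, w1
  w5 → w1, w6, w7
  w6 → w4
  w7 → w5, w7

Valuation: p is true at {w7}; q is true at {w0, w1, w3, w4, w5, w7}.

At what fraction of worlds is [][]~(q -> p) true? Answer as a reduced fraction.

1/8

w0: successors {w1, w2, w4, w7}; []~(q -> p) there: w1:T, w2:F, w4:T, w7:F. ✗
w1: successors {w3}; []~(q -> p) there: w3:F. ✗
w2: successors {w2, w5}; []~(q -> p) there: w2:F, w5:F. ✗
w3: successors {w3, w7}; []~(q -> p) there: w3:F, w7:F. ✗
w4: successors {w0, w1}; []~(q -> p) there: w0:F, w1:T. ✗
w5: successors {w1, w6, w7}; []~(q -> p) there: w1:T, w6:T, w7:F. ✗
w6: successors {w4}; []~(q -> p) there: w4:T. ✓
w7: successors {w5, w7}; []~(q -> p) there: w5:F, w7:F. ✗
That's 1 of 8 worlds, so 1/8.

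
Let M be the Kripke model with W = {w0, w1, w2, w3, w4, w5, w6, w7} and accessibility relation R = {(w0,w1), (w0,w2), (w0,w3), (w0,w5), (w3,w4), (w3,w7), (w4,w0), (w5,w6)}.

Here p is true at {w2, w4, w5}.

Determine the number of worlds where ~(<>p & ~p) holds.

w0: <>p & ~p is T. ✗
w1: <>p & ~p is F. ✓
w2: <>p & ~p is F. ✓
w3: <>p & ~p is T. ✗
w4: <>p & ~p is F. ✓
w5: <>p & ~p is F. ✓
w6: <>p & ~p is F. ✓
w7: <>p & ~p is F. ✓
Satisfying worlds: {w1, w2, w4, w5, w6, w7}.

6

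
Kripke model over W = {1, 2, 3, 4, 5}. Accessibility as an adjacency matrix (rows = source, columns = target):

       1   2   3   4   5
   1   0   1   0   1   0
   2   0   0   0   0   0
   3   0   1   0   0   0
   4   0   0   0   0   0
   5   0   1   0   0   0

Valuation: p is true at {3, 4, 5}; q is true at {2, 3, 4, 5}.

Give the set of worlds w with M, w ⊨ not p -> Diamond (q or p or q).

1: not p is T, Diamond (q or p or q) is T. ✓
2: not p is T, Diamond (q or p or q) is F. ✗
3: not p is F, Diamond (q or p or q) is T. ✓
4: not p is F, Diamond (q or p or q) is F. ✓
5: not p is F, Diamond (q or p or q) is T. ✓

{1, 3, 4, 5}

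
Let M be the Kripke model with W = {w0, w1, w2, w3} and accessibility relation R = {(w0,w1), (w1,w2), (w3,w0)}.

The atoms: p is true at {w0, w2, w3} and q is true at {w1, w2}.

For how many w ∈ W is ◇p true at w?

2

w0: successors {w1}; p there: w1:F. ✗
w1: successors {w2}; p there: w2:T. ✓
w2: no successors, so ◇p fails. ✗
w3: successors {w0}; p there: w0:T. ✓
Satisfying worlds: {w1, w3}.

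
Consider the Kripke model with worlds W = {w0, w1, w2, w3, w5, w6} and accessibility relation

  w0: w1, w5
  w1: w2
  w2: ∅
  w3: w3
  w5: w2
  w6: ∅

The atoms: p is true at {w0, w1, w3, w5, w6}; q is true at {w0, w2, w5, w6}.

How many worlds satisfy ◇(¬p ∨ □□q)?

3

w0: successors {w1, w5}; ¬p ∨ □□q there: w1:T, w5:T. ✓
w1: successors {w2}; ¬p ∨ □□q there: w2:T. ✓
w2: no successors, so ◇(¬p ∨ □□q) fails. ✗
w3: successors {w3}; ¬p ∨ □□q there: w3:F. ✗
w5: successors {w2}; ¬p ∨ □□q there: w2:T. ✓
w6: no successors, so ◇(¬p ∨ □□q) fails. ✗
Satisfying worlds: {w0, w1, w5}.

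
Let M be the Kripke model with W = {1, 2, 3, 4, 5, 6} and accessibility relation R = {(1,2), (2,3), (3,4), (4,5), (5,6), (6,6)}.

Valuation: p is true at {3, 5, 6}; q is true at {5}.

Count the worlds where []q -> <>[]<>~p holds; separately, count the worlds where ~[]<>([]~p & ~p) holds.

5 and 6

For []q -> <>[]<>~p:
1: []q is F, <>[]<>~p is T. ✓
2: []q is F, <>[]<>~p is F. ✓
3: []q is F, <>[]<>~p is F. ✓
4: []q is T, <>[]<>~p is F. ✗
5: []q is F, <>[]<>~p is F. ✓
6: []q is F, <>[]<>~p is F. ✓
— 5 worlds.
For ~[]<>([]~p & ~p):
1: []<>([]~p & ~p) is F. ✓
2: []<>([]~p & ~p) is F. ✓
3: []<>([]~p & ~p) is F. ✓
4: []<>([]~p & ~p) is F. ✓
5: []<>([]~p & ~p) is F. ✓
6: []<>([]~p & ~p) is F. ✓
— 6 worlds.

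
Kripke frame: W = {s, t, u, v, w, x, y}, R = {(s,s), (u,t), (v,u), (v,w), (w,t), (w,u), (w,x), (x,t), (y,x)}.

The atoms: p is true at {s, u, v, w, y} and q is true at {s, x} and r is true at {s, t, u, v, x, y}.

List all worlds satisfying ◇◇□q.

{s, v, w, y}

s: successors {s}; ◇□q there: s:T. ✓
t: no successors, so ◇◇□q fails. ✗
u: successors {t}; ◇□q there: t:F. ✗
v: successors {u, w}; ◇□q there: u:T, w:T. ✓
w: successors {t, u, x}; ◇□q there: t:F, u:T, x:T. ✓
x: successors {t}; ◇□q there: t:F. ✗
y: successors {x}; ◇□q there: x:T. ✓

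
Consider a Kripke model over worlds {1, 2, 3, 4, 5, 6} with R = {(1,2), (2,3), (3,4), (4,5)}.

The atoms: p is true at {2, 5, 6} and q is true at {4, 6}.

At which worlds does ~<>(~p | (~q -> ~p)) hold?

{1, 4, 5, 6}

1: <>(~p | (~q -> ~p)) is F. ✓
2: <>(~p | (~q -> ~p)) is T. ✗
3: <>(~p | (~q -> ~p)) is T. ✗
4: <>(~p | (~q -> ~p)) is F. ✓
5: <>(~p | (~q -> ~p)) is F. ✓
6: <>(~p | (~q -> ~p)) is F. ✓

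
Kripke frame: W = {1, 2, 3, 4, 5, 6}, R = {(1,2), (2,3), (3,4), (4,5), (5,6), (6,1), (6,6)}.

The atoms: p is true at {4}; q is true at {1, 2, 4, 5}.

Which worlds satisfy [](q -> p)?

{2, 3, 5}

1: successors {2}; q -> p there: 2:F. ✗
2: successors {3}; q -> p there: 3:T. ✓
3: successors {4}; q -> p there: 4:T. ✓
4: successors {5}; q -> p there: 5:F. ✗
5: successors {6}; q -> p there: 6:T. ✓
6: successors {1, 6}; q -> p there: 1:F, 6:T. ✗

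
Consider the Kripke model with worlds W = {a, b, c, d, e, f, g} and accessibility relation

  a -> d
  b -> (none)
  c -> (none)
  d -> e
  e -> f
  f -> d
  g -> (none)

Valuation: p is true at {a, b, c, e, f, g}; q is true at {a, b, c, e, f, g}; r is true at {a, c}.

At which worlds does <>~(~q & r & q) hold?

{a, d, e, f}

a: successors {d}; ~(~q & r & q) there: d:T. ✓
b: no successors, so <>~(~q & r & q) fails. ✗
c: no successors, so <>~(~q & r & q) fails. ✗
d: successors {e}; ~(~q & r & q) there: e:T. ✓
e: successors {f}; ~(~q & r & q) there: f:T. ✓
f: successors {d}; ~(~q & r & q) there: d:T. ✓
g: no successors, so <>~(~q & r & q) fails. ✗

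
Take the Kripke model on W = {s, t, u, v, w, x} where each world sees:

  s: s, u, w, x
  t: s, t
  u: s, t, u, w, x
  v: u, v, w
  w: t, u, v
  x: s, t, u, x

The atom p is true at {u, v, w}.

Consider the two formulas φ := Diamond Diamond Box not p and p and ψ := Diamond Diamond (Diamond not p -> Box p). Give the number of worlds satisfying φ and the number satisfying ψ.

For Diamond Diamond Box not p and p:
s: Diamond Diamond Box not p is T, p is F. ✗
t: Diamond Diamond Box not p is T, p is F. ✗
u: Diamond Diamond Box not p is T, p is T. ✓
v: Diamond Diamond Box not p is T, p is T. ✓
w: Diamond Diamond Box not p is T, p is T. ✓
x: Diamond Diamond Box not p is T, p is F. ✗
— 3 worlds.
For Diamond Diamond (Diamond not p -> Box p):
s: successors {s, u, w, x}; Diamond (Diamond not p -> Box p) there: s:F, u:F, w:T, x:F. ✓
t: successors {s, t}; Diamond (Diamond not p -> Box p) there: s:F, t:F. ✗
u: successors {s, t, u, w, x}; Diamond (Diamond not p -> Box p) there: s:F, t:F, u:F, w:T, x:F. ✓
v: successors {u, v, w}; Diamond (Diamond not p -> Box p) there: u:F, v:T, w:T. ✓
w: successors {t, u, v}; Diamond (Diamond not p -> Box p) there: t:F, u:F, v:T. ✓
x: successors {s, t, u, x}; Diamond (Diamond not p -> Box p) there: s:F, t:F, u:F, x:F. ✗
— 4 worlds.

3 and 4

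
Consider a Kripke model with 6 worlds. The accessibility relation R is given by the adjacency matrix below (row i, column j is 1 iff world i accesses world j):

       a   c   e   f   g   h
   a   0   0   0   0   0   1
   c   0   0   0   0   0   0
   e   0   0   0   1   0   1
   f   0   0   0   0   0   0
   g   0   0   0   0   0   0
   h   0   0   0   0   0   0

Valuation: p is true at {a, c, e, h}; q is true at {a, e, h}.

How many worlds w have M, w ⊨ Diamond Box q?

2

a: successors {h}; Box q there: h:T. ✓
c: no successors, so Diamond Box q fails. ✗
e: successors {f, h}; Box q there: f:T, h:T. ✓
f: no successors, so Diamond Box q fails. ✗
g: no successors, so Diamond Box q fails. ✗
h: no successors, so Diamond Box q fails. ✗
Satisfying worlds: {a, e}.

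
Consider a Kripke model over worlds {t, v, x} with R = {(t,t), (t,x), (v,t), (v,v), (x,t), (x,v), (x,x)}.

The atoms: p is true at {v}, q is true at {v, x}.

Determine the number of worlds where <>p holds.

t: successors {t, x}; p there: t:F, x:F. ✗
v: successors {t, v}; p there: t:F, v:T. ✓
x: successors {t, v, x}; p there: t:F, v:T, x:F. ✓
Satisfying worlds: {v, x}.

2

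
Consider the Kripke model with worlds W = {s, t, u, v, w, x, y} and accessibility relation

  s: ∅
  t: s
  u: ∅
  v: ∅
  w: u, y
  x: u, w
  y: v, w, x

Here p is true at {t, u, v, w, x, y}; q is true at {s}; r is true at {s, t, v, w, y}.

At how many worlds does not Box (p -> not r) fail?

4

s: Box (p -> not r) is T. ✗
t: Box (p -> not r) is T. ✗
u: Box (p -> not r) is T. ✗
v: Box (p -> not r) is T. ✗
w: Box (p -> not r) is F. ✓
x: Box (p -> not r) is F. ✓
y: Box (p -> not r) is F. ✓
Satisfying worlds: {w, x, y}.
So not Box (p -> not r) fails at the other 4 worlds.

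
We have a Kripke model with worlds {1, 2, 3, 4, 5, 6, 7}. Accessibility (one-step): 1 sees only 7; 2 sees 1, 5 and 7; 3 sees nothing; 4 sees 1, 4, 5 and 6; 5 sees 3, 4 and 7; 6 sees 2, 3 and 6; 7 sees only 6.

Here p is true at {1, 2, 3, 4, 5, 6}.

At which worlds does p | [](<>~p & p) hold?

1: p is T, [](<>~p & p) is F. ✓
2: p is T, [](<>~p & p) is F. ✓
3: p is T, [](<>~p & p) is T. ✓
4: p is T, [](<>~p & p) is F. ✓
5: p is T, [](<>~p & p) is F. ✓
6: p is T, [](<>~p & p) is F. ✓
7: p is F, [](<>~p & p) is F. ✗

{1, 2, 3, 4, 5, 6}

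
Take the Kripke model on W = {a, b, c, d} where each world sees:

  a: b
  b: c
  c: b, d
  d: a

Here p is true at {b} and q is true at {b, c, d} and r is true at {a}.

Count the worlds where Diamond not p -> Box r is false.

a: Diamond not p is F, Box r is F. ✓
b: Diamond not p is T, Box r is F. ✗
c: Diamond not p is T, Box r is F. ✗
d: Diamond not p is T, Box r is T. ✓
Satisfying worlds: {a, d}.
So Diamond not p -> Box r fails at the other 2 worlds.

2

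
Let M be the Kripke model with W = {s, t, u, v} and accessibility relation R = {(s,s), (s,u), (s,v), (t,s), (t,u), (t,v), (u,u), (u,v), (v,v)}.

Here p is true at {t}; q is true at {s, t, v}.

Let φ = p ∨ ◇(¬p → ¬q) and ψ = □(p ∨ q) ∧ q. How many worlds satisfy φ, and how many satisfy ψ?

3 and 1

For p ∨ ◇(¬p → ¬q):
s: p is F, ◇(¬p → ¬q) is T. ✓
t: p is T, ◇(¬p → ¬q) is T. ✓
u: p is F, ◇(¬p → ¬q) is T. ✓
v: p is F, ◇(¬p → ¬q) is F. ✗
— 3 worlds.
For □(p ∨ q) ∧ q:
s: □(p ∨ q) is F, q is T. ✗
t: □(p ∨ q) is F, q is T. ✗
u: □(p ∨ q) is F, q is F. ✗
v: □(p ∨ q) is T, q is T. ✓
— 1 world.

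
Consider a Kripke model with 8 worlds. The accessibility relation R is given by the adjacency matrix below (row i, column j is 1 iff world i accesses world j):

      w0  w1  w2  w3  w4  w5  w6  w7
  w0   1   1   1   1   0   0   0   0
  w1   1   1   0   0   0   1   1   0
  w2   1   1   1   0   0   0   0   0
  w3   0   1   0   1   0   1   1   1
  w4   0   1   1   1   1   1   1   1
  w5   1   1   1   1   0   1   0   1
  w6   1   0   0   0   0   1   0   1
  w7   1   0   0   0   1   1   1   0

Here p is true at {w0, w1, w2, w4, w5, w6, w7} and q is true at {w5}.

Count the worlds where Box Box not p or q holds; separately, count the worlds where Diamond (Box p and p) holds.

1 and 8

For Box Box not p or q:
w0: Box Box not p is F, q is F. ✗
w1: Box Box not p is F, q is F. ✗
w2: Box Box not p is F, q is F. ✗
w3: Box Box not p is F, q is F. ✗
w4: Box Box not p is F, q is F. ✗
w5: Box Box not p is F, q is T. ✓
w6: Box Box not p is F, q is F. ✗
w7: Box Box not p is F, q is F. ✗
— 1 world.
For Diamond (Box p and p):
w0: successors {w0, w1, w2, w3}; Box p and p there: w0:F, w1:T, w2:T, w3:F. ✓
w1: successors {w0, w1, w5, w6}; Box p and p there: w0:F, w1:T, w5:F, w6:T. ✓
w2: successors {w0, w1, w2}; Box p and p there: w0:F, w1:T, w2:T. ✓
w3: successors {w1, w3, w5, w6, w7}; Box p and p there: w1:T, w3:F, w5:F, w6:T, w7:T. ✓
w4: successors {w1, w2, w3, w4, w5, w6, w7}; Box p and p there: w1:T, w2:T, w3:F, w4:F, w5:F, w6:T, w7:T. ✓
w5: successors {w0, w1, w2, w3, w5, w7}; Box p and p there: w0:F, w1:T, w2:T, w3:F, w5:F, w7:T. ✓
w6: successors {w0, w5, w7}; Box p and p there: w0:F, w5:F, w7:T. ✓
w7: successors {w0, w4, w5, w6}; Box p and p there: w0:F, w4:F, w5:F, w6:T. ✓
— 8 worlds.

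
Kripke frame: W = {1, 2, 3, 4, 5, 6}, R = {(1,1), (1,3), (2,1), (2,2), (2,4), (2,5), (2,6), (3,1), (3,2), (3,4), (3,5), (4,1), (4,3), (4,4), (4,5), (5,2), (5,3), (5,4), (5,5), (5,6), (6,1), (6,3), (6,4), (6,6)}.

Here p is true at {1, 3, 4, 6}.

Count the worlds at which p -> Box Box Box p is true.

2

1: p is T, Box Box Box p is F. ✗
2: p is F, Box Box Box p is F. ✓
3: p is T, Box Box Box p is F. ✗
4: p is T, Box Box Box p is F. ✗
5: p is F, Box Box Box p is F. ✓
6: p is T, Box Box Box p is F. ✗
Satisfying worlds: {2, 5}.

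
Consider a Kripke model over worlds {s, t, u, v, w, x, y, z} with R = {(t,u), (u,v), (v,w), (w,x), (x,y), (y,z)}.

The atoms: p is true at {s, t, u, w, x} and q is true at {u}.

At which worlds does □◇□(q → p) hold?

{s, t, u, v, w, x, z}

s: no successors, so □◇□(q → p) holds vacuously. ✓
t: successors {u}; ◇□(q → p) there: u:T. ✓
u: successors {v}; ◇□(q → p) there: v:T. ✓
v: successors {w}; ◇□(q → p) there: w:T. ✓
w: successors {x}; ◇□(q → p) there: x:T. ✓
x: successors {y}; ◇□(q → p) there: y:T. ✓
y: successors {z}; ◇□(q → p) there: z:F. ✗
z: no successors, so □◇□(q → p) holds vacuously. ✓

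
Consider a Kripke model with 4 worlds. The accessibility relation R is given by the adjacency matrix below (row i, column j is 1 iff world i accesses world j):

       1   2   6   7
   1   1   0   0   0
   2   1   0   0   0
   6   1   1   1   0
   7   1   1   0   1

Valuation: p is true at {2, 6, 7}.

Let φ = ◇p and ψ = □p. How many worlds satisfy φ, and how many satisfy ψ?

2 and 0

For ◇p:
1: successors {1}; p there: 1:F. ✗
2: successors {1}; p there: 1:F. ✗
6: successors {1, 2, 6}; p there: 1:F, 2:T, 6:T. ✓
7: successors {1, 2, 7}; p there: 1:F, 2:T, 7:T. ✓
— 2 worlds.
For □p:
1: successors {1}; p there: 1:F. ✗
2: successors {1}; p there: 1:F. ✗
6: successors {1, 2, 6}; p there: 1:F, 2:T, 6:T. ✗
7: successors {1, 2, 7}; p there: 1:F, 2:T, 7:T. ✗
— 0 worlds.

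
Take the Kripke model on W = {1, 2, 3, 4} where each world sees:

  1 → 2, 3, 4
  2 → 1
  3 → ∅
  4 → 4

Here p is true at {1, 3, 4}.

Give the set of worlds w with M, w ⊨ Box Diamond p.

1: successors {2, 3, 4}; Diamond p there: 2:T, 3:F, 4:T. ✗
2: successors {1}; Diamond p there: 1:T. ✓
3: no successors, so Box Diamond p holds vacuously. ✓
4: successors {4}; Diamond p there: 4:T. ✓

{2, 3, 4}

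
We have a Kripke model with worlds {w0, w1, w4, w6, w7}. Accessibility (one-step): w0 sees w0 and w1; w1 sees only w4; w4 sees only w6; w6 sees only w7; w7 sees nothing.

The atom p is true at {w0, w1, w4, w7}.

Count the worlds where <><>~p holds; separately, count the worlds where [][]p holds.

1 and 4

For <><>~p:
w0: successors {w0, w1}; <>~p there: w0:F, w1:F. ✗
w1: successors {w4}; <>~p there: w4:T. ✓
w4: successors {w6}; <>~p there: w6:F. ✗
w6: successors {w7}; <>~p there: w7:F. ✗
w7: no successors, so <><>~p fails. ✗
— 1 world.
For [][]p:
w0: successors {w0, w1}; []p there: w0:T, w1:T. ✓
w1: successors {w4}; []p there: w4:F. ✗
w4: successors {w6}; []p there: w6:T. ✓
w6: successors {w7}; []p there: w7:T. ✓
w7: no successors, so [][]p holds vacuously. ✓
— 4 worlds.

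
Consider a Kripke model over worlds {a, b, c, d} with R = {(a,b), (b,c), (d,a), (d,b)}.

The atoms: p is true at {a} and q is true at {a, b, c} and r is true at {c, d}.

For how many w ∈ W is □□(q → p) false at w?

a: successors {b}; □(q → p) there: b:F. ✗
b: successors {c}; □(q → p) there: c:T. ✓
c: no successors, so □□(q → p) holds vacuously. ✓
d: successors {a, b}; □(q → p) there: a:F, b:F. ✗
Satisfying worlds: {b, c}.
So □□(q → p) fails at the other 2 worlds.

2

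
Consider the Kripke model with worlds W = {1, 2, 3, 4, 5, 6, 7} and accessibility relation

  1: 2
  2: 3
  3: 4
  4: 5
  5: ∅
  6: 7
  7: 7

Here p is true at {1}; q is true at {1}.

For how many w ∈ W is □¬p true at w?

7

1: successors {2}; ¬p there: 2:T. ✓
2: successors {3}; ¬p there: 3:T. ✓
3: successors {4}; ¬p there: 4:T. ✓
4: successors {5}; ¬p there: 5:T. ✓
5: no successors, so □¬p holds vacuously. ✓
6: successors {7}; ¬p there: 7:T. ✓
7: successors {7}; ¬p there: 7:T. ✓
Satisfying worlds: {1, 2, 3, 4, 5, 6, 7}.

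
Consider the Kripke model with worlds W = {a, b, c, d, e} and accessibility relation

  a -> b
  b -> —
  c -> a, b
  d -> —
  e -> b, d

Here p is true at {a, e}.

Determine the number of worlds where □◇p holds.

a: successors {b}; ◇p there: b:F. ✗
b: no successors, so □◇p holds vacuously. ✓
c: successors {a, b}; ◇p there: a:F, b:F. ✗
d: no successors, so □◇p holds vacuously. ✓
e: successors {b, d}; ◇p there: b:F, d:F. ✗
Satisfying worlds: {b, d}.

2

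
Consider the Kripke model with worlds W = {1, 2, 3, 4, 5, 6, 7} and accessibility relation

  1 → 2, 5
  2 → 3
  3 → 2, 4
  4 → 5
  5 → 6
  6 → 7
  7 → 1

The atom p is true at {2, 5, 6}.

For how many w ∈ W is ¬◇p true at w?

3

1: ◇p is T. ✗
2: ◇p is F. ✓
3: ◇p is T. ✗
4: ◇p is T. ✗
5: ◇p is T. ✗
6: ◇p is F. ✓
7: ◇p is F. ✓
Satisfying worlds: {2, 6, 7}.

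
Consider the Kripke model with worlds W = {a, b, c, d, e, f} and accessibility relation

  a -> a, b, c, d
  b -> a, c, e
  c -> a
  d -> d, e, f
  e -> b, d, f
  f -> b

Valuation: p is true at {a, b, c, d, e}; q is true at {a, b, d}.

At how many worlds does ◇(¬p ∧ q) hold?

a: successors {a, b, c, d}; ¬p ∧ q there: a:F, b:F, c:F, d:F. ✗
b: successors {a, c, e}; ¬p ∧ q there: a:F, c:F, e:F. ✗
c: successors {a}; ¬p ∧ q there: a:F. ✗
d: successors {d, e, f}; ¬p ∧ q there: d:F, e:F, f:F. ✗
e: successors {b, d, f}; ¬p ∧ q there: b:F, d:F, f:F. ✗
f: successors {b}; ¬p ∧ q there: b:F. ✗
Satisfying worlds: ∅.

0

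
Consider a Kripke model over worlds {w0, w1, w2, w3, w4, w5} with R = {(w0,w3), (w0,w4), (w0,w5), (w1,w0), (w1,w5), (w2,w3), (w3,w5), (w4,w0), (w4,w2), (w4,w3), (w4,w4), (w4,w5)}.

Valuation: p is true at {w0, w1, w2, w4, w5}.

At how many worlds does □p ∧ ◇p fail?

4

w0: □p is F, ◇p is T. ✗
w1: □p is T, ◇p is T. ✓
w2: □p is F, ◇p is F. ✗
w3: □p is T, ◇p is T. ✓
w4: □p is F, ◇p is T. ✗
w5: □p is T, ◇p is F. ✗
Satisfying worlds: {w1, w3}.
So □p ∧ ◇p fails at the other 4 worlds.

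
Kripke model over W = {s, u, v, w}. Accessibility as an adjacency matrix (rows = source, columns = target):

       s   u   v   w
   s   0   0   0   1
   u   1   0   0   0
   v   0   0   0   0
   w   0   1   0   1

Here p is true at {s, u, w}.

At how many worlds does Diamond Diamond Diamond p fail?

s: successors {w}; Diamond Diamond p there: w:T. ✓
u: successors {s}; Diamond Diamond p there: s:T. ✓
v: no successors, so Diamond Diamond Diamond p fails. ✗
w: successors {u, w}; Diamond Diamond p there: u:T, w:T. ✓
Satisfying worlds: {s, u, w}.
So Diamond Diamond Diamond p fails at the other 1 world.

1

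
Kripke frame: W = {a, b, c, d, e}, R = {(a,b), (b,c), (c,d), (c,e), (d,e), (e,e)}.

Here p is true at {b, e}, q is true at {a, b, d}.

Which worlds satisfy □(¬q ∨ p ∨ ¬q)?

{a, b, d, e}

a: successors {b}; ¬q ∨ p ∨ ¬q there: b:T. ✓
b: successors {c}; ¬q ∨ p ∨ ¬q there: c:T. ✓
c: successors {d, e}; ¬q ∨ p ∨ ¬q there: d:F, e:T. ✗
d: successors {e}; ¬q ∨ p ∨ ¬q there: e:T. ✓
e: successors {e}; ¬q ∨ p ∨ ¬q there: e:T. ✓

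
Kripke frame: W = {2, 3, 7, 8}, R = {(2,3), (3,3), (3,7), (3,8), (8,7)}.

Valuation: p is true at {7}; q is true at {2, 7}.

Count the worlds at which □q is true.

2: successors {3}; q there: 3:F. ✗
3: successors {3, 7, 8}; q there: 3:F, 7:T, 8:F. ✗
7: no successors, so □q holds vacuously. ✓
8: successors {7}; q there: 7:T. ✓
Satisfying worlds: {7, 8}.

2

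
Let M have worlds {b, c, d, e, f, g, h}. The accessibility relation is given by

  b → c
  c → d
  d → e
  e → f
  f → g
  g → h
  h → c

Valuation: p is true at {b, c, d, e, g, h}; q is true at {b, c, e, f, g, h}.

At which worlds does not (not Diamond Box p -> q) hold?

b: not Diamond Box p -> q is T. ✗
c: not Diamond Box p -> q is T. ✗
d: not Diamond Box p -> q is F. ✓
e: not Diamond Box p -> q is T. ✗
f: not Diamond Box p -> q is T. ✗
g: not Diamond Box p -> q is T. ✗
h: not Diamond Box p -> q is T. ✗

{d}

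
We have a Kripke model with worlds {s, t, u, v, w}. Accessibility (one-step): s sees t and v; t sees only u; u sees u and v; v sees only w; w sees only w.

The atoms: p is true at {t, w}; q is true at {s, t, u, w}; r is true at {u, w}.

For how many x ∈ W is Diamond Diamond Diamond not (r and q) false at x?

2

s: successors {t, v}; Diamond Diamond not (r and q) there: t:T, v:F. ✓
t: successors {u}; Diamond Diamond not (r and q) there: u:T. ✓
u: successors {u, v}; Diamond Diamond not (r and q) there: u:T, v:F. ✓
v: successors {w}; Diamond Diamond not (r and q) there: w:F. ✗
w: successors {w}; Diamond Diamond not (r and q) there: w:F. ✗
Satisfying worlds: {s, t, u}.
So Diamond Diamond Diamond not (r and q) fails at the other 2 worlds.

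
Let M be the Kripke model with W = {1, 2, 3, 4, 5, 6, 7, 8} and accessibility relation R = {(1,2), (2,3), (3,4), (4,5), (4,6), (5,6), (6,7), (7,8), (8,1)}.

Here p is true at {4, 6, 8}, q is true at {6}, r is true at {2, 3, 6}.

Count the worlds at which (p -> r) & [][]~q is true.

5

1: p -> r is T, [][]~q is T. ✓
2: p -> r is T, [][]~q is T. ✓
3: p -> r is T, [][]~q is F. ✗
4: p -> r is F, [][]~q is F. ✗
5: p -> r is T, [][]~q is T. ✓
6: p -> r is T, [][]~q is T. ✓
7: p -> r is T, [][]~q is T. ✓
8: p -> r is F, [][]~q is T. ✗
Satisfying worlds: {1, 2, 5, 6, 7}.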